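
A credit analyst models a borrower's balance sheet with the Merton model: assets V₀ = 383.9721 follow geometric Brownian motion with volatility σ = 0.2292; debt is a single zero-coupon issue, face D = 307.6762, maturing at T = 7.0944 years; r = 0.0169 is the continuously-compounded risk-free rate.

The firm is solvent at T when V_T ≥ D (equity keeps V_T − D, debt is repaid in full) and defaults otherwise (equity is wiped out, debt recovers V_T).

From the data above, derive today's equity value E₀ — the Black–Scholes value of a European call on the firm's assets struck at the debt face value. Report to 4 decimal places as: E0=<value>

Work the structural quantities from V₀ = 383.9721 against face 307.6762:
d₁ = [ln(V₀/D) + (r + σ²/2)T] / (σ√T)
   = [ln(383.9721/307.6762) + (0.0169 + 0.5·0.2292²)·7.0944] / (0.2292·√7.0944)
   = [0.221522 + 0.306239] / 0.610481 = 0.864500
d₂ = d₁ − σ√T = 0.864500 − 0.610481 = 0.254018
N(d₁) = 0.806343,  N(d₂) = 0.600259,  e^(−rT) = 0.887013
E₀ = V₀·N(d₁) − D·e^(−rT)·N(d₂)
   = 383.9721·0.806343 − 307.6762·0.887013·0.600259 = 145.794840

E0=145.7948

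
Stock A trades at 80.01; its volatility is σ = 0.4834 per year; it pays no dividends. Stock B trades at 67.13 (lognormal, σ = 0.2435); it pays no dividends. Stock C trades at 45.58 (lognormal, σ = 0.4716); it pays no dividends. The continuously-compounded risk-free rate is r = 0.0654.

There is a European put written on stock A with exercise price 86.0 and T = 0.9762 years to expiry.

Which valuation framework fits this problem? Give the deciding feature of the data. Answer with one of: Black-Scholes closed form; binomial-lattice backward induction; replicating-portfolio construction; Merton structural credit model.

Key observation: the strike-86.0 put on stock A is European-exercise on a continuously-modelled lognormal underlying, so its value is a single closed-form evaluation.

framework: Black-Scholes closed form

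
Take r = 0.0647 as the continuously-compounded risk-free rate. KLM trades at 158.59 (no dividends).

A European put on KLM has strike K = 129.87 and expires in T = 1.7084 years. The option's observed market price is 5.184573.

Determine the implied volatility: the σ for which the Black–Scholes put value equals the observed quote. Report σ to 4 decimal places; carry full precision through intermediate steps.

sigma = 0.2749

At σ = 0.2749 the Black–Scholes value reproduces the quote:
σ√T = 0.2749·√1.7084 = 0.359310
d₁ = (ln(S/K) + (r+σ²/2)T) / (σ√T) = (ln(158.59/129.87) + (0.0647+0.2749²/2)·1.7084) / 0.359310 = (0.199788 + 0.175085) / 0.359310 = 1.043315
d₂ = d₁ − σ√T = 1.043315 − 0.359310 = 0.684005
e^{−rT} = 0.895356
N(−d₁) = 0.148401,  N(−d₂) = 0.246986
V = K·e^{−rT}·N(−d₂) − S·N(−d₁) = 28.719523 − 23.534950 = 5.184573 (the observed quote) — the price is monotone increasing in volatility, hence this σ is the only solution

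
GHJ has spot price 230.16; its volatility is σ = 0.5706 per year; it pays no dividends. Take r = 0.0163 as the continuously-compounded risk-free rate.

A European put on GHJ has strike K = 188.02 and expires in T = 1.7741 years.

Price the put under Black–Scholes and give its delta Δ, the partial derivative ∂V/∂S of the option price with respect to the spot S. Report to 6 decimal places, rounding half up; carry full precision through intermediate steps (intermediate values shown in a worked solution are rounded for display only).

price = 40.017499
Δ = -0.246944

σ√T = 0.5706·√1.7741 = 0.760013
d₁ = (ln(S/K) + (r+σ²/2)T) / (σ√T) = (ln(230.16/188.02) + (0.0163+0.5706²/2)·1.7741) / 0.760013 = (0.202226 + 0.317727) / 0.760013 = 0.684138
d₂ = d₁ − σ√T = 0.684138 − 0.760013 = -0.075874
e^{−rT} = 0.971496
N(−d₁) = 0.246944,  N(−d₂) = 0.530240
Put price V = K·e^{−rT}·N(−d₂) − S·N(−d₁) = 96.854106 − 56.836607 = 40.017499
Δ = −N(−d₁) = -0.246944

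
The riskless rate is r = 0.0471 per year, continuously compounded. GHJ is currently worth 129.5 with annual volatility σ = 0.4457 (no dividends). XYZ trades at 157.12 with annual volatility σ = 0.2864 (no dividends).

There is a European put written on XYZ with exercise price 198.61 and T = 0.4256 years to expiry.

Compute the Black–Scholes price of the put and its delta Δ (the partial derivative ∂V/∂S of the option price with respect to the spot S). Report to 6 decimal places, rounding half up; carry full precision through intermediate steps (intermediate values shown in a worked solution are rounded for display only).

σ√T = 0.2864·√0.4256 = 0.186842
d₁ = (ln(S/K) + (r+σ²/2)T) / (σ√T) = (ln(157.12/198.61) + (0.0471+0.2864²/2)·0.4256) / 0.186842 = (-0.234333 + 0.037501) / 0.186842 = -1.053472
d₂ = d₁ − σ√T = -1.053472 − 0.186842 = -1.240314
e^{−rT} = 0.980154
N(−d₁) = 0.853938,  N(−d₂) = 0.892570
Put price V = K·e^{−rT}·N(−d₂) − S·N(−d₁) = 173.755205 − 134.170698 = 39.584507
Δ = −N(−d₁) = -0.853938

price = 39.584507
Δ = -0.853938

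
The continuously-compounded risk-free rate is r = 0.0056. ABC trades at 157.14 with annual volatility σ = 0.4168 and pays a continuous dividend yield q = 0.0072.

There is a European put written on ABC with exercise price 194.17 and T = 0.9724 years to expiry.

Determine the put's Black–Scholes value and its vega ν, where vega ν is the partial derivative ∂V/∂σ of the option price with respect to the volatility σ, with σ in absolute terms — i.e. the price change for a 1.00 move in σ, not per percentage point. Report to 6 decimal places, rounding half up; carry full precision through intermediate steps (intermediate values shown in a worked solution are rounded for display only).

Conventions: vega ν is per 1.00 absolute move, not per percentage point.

σ√T = 0.4168·√0.9724 = 0.411008
d₁ = (ln(S/K) + (r−q+σ²/2)T) / (σ√T) = (ln(157.14/194.17) + (0.0056−0.0072+0.4168²/2)·0.9724) / 0.411008 = (-0.211597 + 0.082908) / 0.411008 = -0.313106
d₂ = d₁ − σ√T = -0.313106 − 0.411008 = -0.724114
e^{−rT} = 0.994569
e^{−qT} = 0.993023
N(−d₁) = 0.622900,  N(−d₂) = 0.765502
Put price V = K·e^{−rT}·N(−d₂) − S·e^{−qT}·N(−d₁) = 147.830342 − 97.199583 = 50.630759
φ(d₁) = (1/√(2π))·e^{−d₁²/2} = 0.379859
ν = S·e^{−qT}·φ(d₁)·√T = 58.450815

price = 50.630759
ν = 58.450815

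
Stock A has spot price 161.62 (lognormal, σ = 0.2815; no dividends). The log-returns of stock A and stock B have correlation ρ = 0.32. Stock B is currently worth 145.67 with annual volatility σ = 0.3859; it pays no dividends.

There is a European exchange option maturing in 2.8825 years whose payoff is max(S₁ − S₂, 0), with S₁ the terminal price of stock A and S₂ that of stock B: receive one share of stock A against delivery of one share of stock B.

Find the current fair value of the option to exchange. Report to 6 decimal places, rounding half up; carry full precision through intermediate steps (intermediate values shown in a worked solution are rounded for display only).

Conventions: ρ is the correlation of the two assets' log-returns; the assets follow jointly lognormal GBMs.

exchange price = 49.108491

σ_eff = √(σ₁² + σ₂² − 2ρσ₁σ₂) = √(0.2815² + 0.3859² − 2·0.32·0.2815·0.3859) = 0.398293
d₁ = (ln(S₁/S₂) + (q₂ − q₁ + σ_eff²/2)T) / (σ_eff√T) = (ln(161.62/145.67) + (0.0 − 0.0 + 0.079319)·2.8825) / 0.676219 = 0.491764
d₂ = d₁ − σ_eff√T = 0.491764 − 0.676219 = -0.184455
N(d₁) = 0.688557,  N(d₂) = 0.426828
V = S₁·e^{−q₁T}·N(d₁) − S₂·e^{−q₂T}·N(d₂) = 111.284568 − 62.176077 = 49.108491
Key observation: r never enters — measured in units of stock B, the claim is a call on S₁/S₂ struck at 1, so only the dividend yields and σ_eff matter.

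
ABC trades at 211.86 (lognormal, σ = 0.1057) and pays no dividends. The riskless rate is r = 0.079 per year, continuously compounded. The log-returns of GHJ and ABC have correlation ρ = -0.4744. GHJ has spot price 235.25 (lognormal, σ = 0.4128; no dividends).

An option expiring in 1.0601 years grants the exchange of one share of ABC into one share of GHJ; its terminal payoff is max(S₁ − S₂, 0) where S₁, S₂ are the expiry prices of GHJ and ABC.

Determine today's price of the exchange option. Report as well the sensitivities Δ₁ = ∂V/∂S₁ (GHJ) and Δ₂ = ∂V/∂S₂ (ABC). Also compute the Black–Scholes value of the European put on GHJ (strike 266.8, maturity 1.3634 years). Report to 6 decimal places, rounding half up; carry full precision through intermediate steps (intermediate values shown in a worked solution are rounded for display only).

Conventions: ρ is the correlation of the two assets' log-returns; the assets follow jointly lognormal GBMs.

exchange price = 55.604123
Δ1 = 0.676700
Δ2 = -0.488953
price(GHJ put K=266.8) = 47.397530

σ_eff = √(σ₁² + σ₂² − 2ρσ₁σ₂) = √(0.4128² + 0.1057² − 2·-0.4744·0.4128·0.1057) = 0.472203
d₁ = (ln(S₁/S₂) + (q₂ − q₁ + σ_eff²/2)T) / (σ_eff√T) = (ln(235.25/211.86) + (0.0 − 0.0 + 0.111488)·1.0601) / 0.486185 = 0.458490
d₂ = d₁ − σ_eff√T = 0.458490 − 0.486185 = -0.027695
N(d₁) = 0.676700,  N(d₂) = 0.488953
V = S₁·e^{−q₁T}·N(d₁) − S₂·e^{−q₂T}·N(d₂) = 159.193635 − 103.589512 = 55.604123
Δ₁ = e^{−q₁T}·N(d₁) = 0.676700;  Δ₂ = −e^{−q₂T}·N(d₂) = -0.488953
[vanilla: GHJ put K=266.8]
σ√T = 0.4128·√1.3634 = 0.482005
d₁ = (ln(S/K) + (r+σ²/2)T) / (σ√T) = (ln(235.25/266.8) + (0.079+0.4128²/2)·1.3634) / 0.482005 = (-0.125851 + 0.223873) / 0.482005 = 0.203364
d₂ = d₁ − σ√T = 0.203364 − 0.482005 = -0.278641
e^{−rT} = 0.897889
N(−d₁) = 0.419425,  N(−d₂) = 0.609740
price = K·e^{−rT}·N(−d₂) − S·N(−d₁) = 146.067335 − 98.669805 = 47.397530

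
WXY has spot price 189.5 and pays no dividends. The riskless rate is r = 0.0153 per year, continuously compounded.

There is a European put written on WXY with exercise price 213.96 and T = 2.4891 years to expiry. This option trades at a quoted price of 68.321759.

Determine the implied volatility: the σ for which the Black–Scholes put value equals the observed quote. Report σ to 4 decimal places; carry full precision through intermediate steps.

sigma = 0.4923

At σ = 0.4923 the Black–Scholes value reproduces the quote:
σ√T = 0.4923·√2.4891 = 0.776696
d₁ = (ln(S/K) + (r+σ²/2)T) / (σ√T) = (ln(189.5/213.96) + (0.0153+0.4923²/2)·2.4891) / 0.776696 = (-0.121400 + 0.339711) / 0.776696 = 0.281077
d₂ = d₁ − σ√T = 0.281077 − 0.776696 = -0.495619
e^{−rT} = 0.962633
N(−d₁) = 0.389326,  N(−d₂) = 0.689918
V = K·e^{−rT}·N(−d₂) − S·N(−d₁) = 142.098967 − 73.777208 = 68.321759 (matching the quote); vega is positive throughout, so no other σ reproduces this price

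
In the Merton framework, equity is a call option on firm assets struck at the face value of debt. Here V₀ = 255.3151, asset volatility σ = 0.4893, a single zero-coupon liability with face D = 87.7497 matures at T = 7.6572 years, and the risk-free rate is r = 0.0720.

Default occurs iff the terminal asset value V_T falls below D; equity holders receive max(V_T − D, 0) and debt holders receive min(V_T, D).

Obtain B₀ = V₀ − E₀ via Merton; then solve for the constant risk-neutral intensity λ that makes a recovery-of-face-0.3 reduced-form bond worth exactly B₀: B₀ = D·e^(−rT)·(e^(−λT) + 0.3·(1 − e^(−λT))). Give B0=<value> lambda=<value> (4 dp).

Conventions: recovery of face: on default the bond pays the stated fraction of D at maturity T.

Work the structural quantities from V₀ = 255.3151 against face 87.7497:
d₁ = [ln(V₀/D) + (r + σ²/2)T] / (σ√T)
   = [ln(255.3151/87.7497) + (0.0720 + 0.5·0.4893²)·7.6572] / (0.4893·√7.6572)
   = [1.068010 + 1.467941] / 1.353974 = 1.872969
d₂ = d₁ − σ√T = 1.872969 − 1.353974 = 0.518995
N(d₁) = 0.969464,  N(d₂) = 0.698118,  e^(−rT) = 0.576190
E₀ = V₀·N(d₁) − D·e^(−rT)·N(d₂)
   = 255.3151·0.969464 − 87.7497·0.576190·0.698118 = 212.221538
B₀ = V₀ − E₀ = 255.3151 − 212.221538 = 43.093562
e^(−λT) = (B₀·e^(rT)/D − 0.3)/(1 − 0.3) = (43.0936·1.735540/87.7497 − 0.3)/0.7 = 0.78902575
λ = −ln(0.78902575)/7.6572 = 0.030946

B0=43.0936 lambda=0.0309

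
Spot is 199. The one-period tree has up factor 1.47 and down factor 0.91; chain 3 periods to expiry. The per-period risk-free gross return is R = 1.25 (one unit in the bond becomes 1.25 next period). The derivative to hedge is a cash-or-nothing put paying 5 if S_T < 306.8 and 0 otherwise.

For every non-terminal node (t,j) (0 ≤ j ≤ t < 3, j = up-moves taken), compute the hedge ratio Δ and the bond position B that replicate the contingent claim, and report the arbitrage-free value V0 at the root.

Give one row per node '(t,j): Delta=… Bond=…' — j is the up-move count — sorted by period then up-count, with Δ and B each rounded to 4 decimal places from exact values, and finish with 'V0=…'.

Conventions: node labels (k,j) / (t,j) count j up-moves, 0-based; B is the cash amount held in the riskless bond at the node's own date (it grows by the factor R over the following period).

Under the risk-neutral measure, an up-move has probability p* = (R−d)/(u−d) = 0.6071 and values discount at R = 1.25.
Payoffs at expiry: V(3,0)=5.0000, V(3,1)=5.0000, V(3,2)=0.0000, V(3,3)=0.0000
(2,0): S=164.7919. Δ = (V_up−V_dn)/(S_up−S_dn) = (5.0000−5.0000)/(242.2441−149.9606) = 0.0000. V = [p*·5.0000 + (1−p*)·5.0000]/1.25 = 4.0000. B = V − Δ·S = 4.0000.
(2,1): S=266.2023. Δ = (V_up−V_dn)/(S_up−S_dn) = (0.0000−5.0000)/(391.3174−242.2441) = -0.0335. V = [p*·0.0000 + (1−p*)·5.0000]/1.25 = 1.5714. B = V − Δ·S = 10.5000.
(2,2): S=430.0191. Δ = (V_up−V_dn)/(S_up−S_dn) = (0.0000−0.0000)/(632.1281−391.3174) = 0.0000. V = [p*·0.0000 + (1−p*)·0.0000]/1.25 = 0.0000. B = V − Δ·S = 0.0000.
(1,0): S=181.0900. Δ = (V_up−V_dn)/(S_up−S_dn) = (1.5714−4.0000)/(266.2023−164.7919) = -0.0239. V = [p*·1.5714 + (1−p*)·4.0000]/1.25 = 2.0204. B = V − Δ·S = 6.3571.
(1,1): S=292.5300. Δ = (V_up−V_dn)/(S_up−S_dn) = (0.0000−1.5714)/(430.0191−266.2023) = -0.0096. V = [p*·0.0000 + (1−p*)·1.5714]/1.25 = 0.4939. B = V − Δ·S = 3.3000.
(0,0): S=199.0000. Δ = (V_up−V_dn)/(S_up−S_dn) = (0.4939−2.0204)/(292.5300−181.0900) = -0.0137. V = [p*·0.4939 + (1−p*)·2.0204]/1.25 = 0.8749. B = V − Δ·S = 3.6008.
Verification: the root portfolio costs Δ(0,0)·S0 + B(0,0) = 0.8749, matching V0.

(0,0): Delta=-0.0137 Bond=3.6008
(1,0): Delta=-0.0239 Bond=6.3571
(1,1): Delta=-0.0096 Bond=3.3000
(2,0): Delta=0.0000 Bond=4.0000
(2,1): Delta=-0.0335 Bond=10.5000
(2,2): Delta=0.0000 Bond=0.0000
V0=0.8749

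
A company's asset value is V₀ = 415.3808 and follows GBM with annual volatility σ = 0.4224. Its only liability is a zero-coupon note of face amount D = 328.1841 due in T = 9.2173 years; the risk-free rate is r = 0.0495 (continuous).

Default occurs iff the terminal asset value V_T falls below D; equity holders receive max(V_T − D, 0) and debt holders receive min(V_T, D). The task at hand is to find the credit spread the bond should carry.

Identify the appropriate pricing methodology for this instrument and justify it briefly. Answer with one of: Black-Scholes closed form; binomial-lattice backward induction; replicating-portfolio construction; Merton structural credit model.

framework: Merton structural credit model

Key observation: the data describe a firm's assets (V₀ = 415.3808, GBM) and a single zero-coupon debt of face 328.1841, so credit quantities follow from equity-as-call in the structural model.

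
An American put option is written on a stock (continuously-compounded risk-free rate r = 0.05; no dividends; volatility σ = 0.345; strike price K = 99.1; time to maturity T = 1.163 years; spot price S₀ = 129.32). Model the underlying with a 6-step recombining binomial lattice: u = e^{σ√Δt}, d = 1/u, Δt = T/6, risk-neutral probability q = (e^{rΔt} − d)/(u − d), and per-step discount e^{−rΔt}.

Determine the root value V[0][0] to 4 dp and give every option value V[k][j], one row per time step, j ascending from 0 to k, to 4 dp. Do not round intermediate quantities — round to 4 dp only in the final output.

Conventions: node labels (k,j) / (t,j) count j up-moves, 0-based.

price = 4.4701
tree:
4.4701
7.4269 1.5301
12.0601 2.8282 0.2307
18.9957 5.1947 0.4604 0.0000
28.6626 9.4699 0.9188 0.0000 0.0000
38.5885 17.1085 1.8335 0.0000 0.0000 0.0000
47.1157 28.6626 3.6591 0.0000 0.0000 0.0000 0.0000

Δt=0.19383, u=1.16403, d=0.85908, q=0.49404, disc=e^(-rΔt)=0.99036
k=6 terminal: V=max(K-S,0) → 47.1157 28.6626 3.6591 0.0000 0.0000 0.0000 0.0000
k=5: j=0 S=60.5115 intr=38.5885 cont=37.6327 V=38.5885[EX]; j=1 S=81.9915 intr=17.1085 cont=16.1527 V=17.1085[EX]; j=2 S=111.0964 intr=0.0000 cont=1.8335 V=1.8335[hold]; j=3 S=150.5329 intr=0.0000 cont=0.0000 V=0.0000[hold]; j=4 S=203.9682 intr=0.0000 cont=0.0000 V=0.0000[hold]; j=5 S=276.3718 intr=0.0000 cont=0.0000 V=0.0000[hold]
k=4: j=0 S=70.4374 intr=28.6626 cont=27.7068 V=28.6626[EX]; j=1 S=95.4409 intr=3.6591 cont=9.4699 V=9.4699[hold]; j=2 S=129.3200 intr=0.0000 cont=0.9188 V=0.9188[hold]; j=3 S=175.2253 intr=0.0000 cont=0.0000 V=0.0000[hold]; j=4 S=237.4259 intr=0.0000 cont=0.0000 V=0.0000[hold]
k=3: j=0 S=81.9915 intr=17.1085 cont=18.9957 V=18.9957[hold]; j=1 S=111.0964 intr=0.0000 cont=5.1947 V=5.1947[hold]; j=2 S=150.5329 intr=0.0000 cont=0.4604 V=0.4604[hold]; j=3 S=203.9682 intr=0.0000 cont=0.0000 V=0.0000[hold]
k=2: j=0 S=95.4409 intr=3.6591 cont=12.0601 V=12.0601[hold]; j=1 S=129.3200 intr=0.0000 cont=2.8282 V=2.8282[hold]; j=2 S=175.2253 intr=0.0000 cont=0.2307 V=0.2307[hold]
k=1: j=0 S=111.0964 intr=0.0000 cont=7.4269 V=7.4269[hold]; j=1 S=150.5329 intr=0.0000 cont=1.5301 V=1.5301[hold]
k=0: j=0 S=129.3200 intr=0.0000 cont=4.4701 V=4.4701[hold]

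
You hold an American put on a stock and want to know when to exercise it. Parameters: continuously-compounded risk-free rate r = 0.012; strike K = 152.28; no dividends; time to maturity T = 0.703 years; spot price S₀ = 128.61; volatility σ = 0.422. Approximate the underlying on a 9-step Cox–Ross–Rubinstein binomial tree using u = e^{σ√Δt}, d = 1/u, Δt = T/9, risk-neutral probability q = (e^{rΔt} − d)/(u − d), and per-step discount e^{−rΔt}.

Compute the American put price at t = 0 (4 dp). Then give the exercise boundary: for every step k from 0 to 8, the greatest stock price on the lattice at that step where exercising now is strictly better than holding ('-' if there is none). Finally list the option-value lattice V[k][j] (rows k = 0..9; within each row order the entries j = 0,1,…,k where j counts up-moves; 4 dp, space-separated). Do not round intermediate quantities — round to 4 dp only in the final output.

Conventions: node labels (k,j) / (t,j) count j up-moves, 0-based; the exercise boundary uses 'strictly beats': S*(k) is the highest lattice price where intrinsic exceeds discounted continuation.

Δt=0.07811, u=1.12518, d=0.88875, q=0.47451, disc=e^(-rΔt)=0.99906
k=9 terminal: V=max(K-S,0) → 107.7882 95.9521 80.9673 61.9962 37.9782 7.5707 0.0000 0.0000 0.0000 0.0000
k=8: j=0 S=50.0613 intr=102.2187 cont=102.0761 V=102.2187[EX]; j=1 S=63.3790 intr=88.9010 cont=88.7584 V=88.9010[EX]; j=2 S=80.2395 intr=72.0405 cont=71.8978 V=72.0405[EX]; j=3 S=101.5855 intr=50.6945 cont=50.5519 V=50.6945[EX]; j=4 S=128.6100 intr=23.6700 cont=23.5273 V=23.6700[EX]; j=5 S=162.8238 intr=0.0000 cont=3.9746 V=3.9746[hold]; j=6 S=206.1395 intr=0.0000 cont=0.0000 V=0.0000[hold]; j=7 S=260.9783 intr=0.0000 cont=0.0000 V=0.0000[hold]; j=8 S=330.4057 intr=0.0000 cont=0.0000 V=0.0000[hold]  S*(8)=128.6100
k=7: j=0 S=56.3279 intr=95.9521 cont=95.8094 V=95.9521[EX]; j=1 S=71.3127 intr=80.9673 cont=80.8247 V=80.9673[EX]; j=2 S=90.2838 intr=61.9962 cont=61.8535 V=61.9962[EX]; j=3 S=114.3018 intr=37.9782 cont=37.8355 V=37.9782[EX]; j=4 S=144.7093 intr=7.5707 cont=14.3108 V=14.3108[hold]; j=5 S=183.2059 intr=0.0000 cont=2.0866 V=2.0866[hold]; j=6 S=231.9438 intr=0.0000 cont=0.0000 V=0.0000[hold]; j=7 S=293.6473 intr=0.0000 cont=0.0000 V=0.0000[hold]  S*(7)=114.3018
k=6: j=0 S=63.3790 intr=88.9010 cont=88.7584 V=88.9010[EX]; j=1 S=80.2395 intr=72.0405 cont=71.8978 V=72.0405[EX]; j=2 S=101.5855 intr=50.6945 cont=50.5519 V=50.6945[EX]; j=3 S=128.6100 intr=23.6700 cont=26.7226 V=26.7226[hold]; j=4 S=162.8238 intr=0.0000 cont=8.5023 V=8.5023[hold]; j=5 S=206.1395 intr=0.0000 cont=1.0955 V=1.0955[hold]; j=6 S=260.9783 intr=0.0000 cont=0.0000 V=0.0000[hold]  S*(6)=101.5855
k=5: j=0 S=71.3127 intr=80.9673 cont=80.8247 V=80.9673[EX]; j=1 S=90.2838 intr=61.9962 cont=61.8535 V=61.9962[EX]; j=2 S=114.3018 intr=37.9782 cont=39.2827 V=39.2827[hold]; j=3 S=144.7093 intr=7.5707 cont=18.0598 V=18.0598[hold]; j=4 S=183.2059 intr=0.0000 cont=4.9830 V=4.9830[hold]; j=5 S=231.9438 intr=0.0000 cont=0.5751 V=0.5751[hold]  S*(5)=90.2838
k=4: j=0 S=80.2395 intr=72.0405 cont=71.8978 V=72.0405[EX]; j=1 S=101.5855 intr=50.6945 cont=51.1703 V=51.1703[hold]; j=2 S=128.6100 intr=23.6700 cont=29.1847 V=29.1847[hold]; j=3 S=162.8238 intr=0.0000 cont=11.8436 V=11.8436[hold]; j=4 S=206.1395 intr=0.0000 cont=2.8887 V=2.8887[hold]  S*(4)=80.2395
k=3: j=0 S=90.2838 intr=61.9962 cont=62.0790 V=62.0790[hold]; j=1 S=114.3018 intr=37.9782 cont=40.6997 V=40.6997[hold]; j=2 S=144.7093 intr=7.5707 cont=20.9365 V=20.9365[hold]; j=3 S=183.2059 intr=0.0000 cont=7.5872 V=7.5872[hold]  S*(3)=-
k=2: j=0 S=101.5855 intr=50.6945 cont=51.8855 V=51.8855[hold]; j=1 S=128.6100 intr=23.6700 cont=31.2924 V=31.2924[hold]; j=2 S=162.8238 intr=0.0000 cont=14.5884 V=14.5884[hold]  S*(2)=-
k=1: j=0 S=114.3018 intr=37.9782 cont=42.0743 V=42.0743[hold]; j=1 S=144.7093 intr=7.5707 cont=23.3442 V=23.3442[hold]  S*(1)=-
k=0: j=0 S=128.6100 intr=23.6700 cont=33.1555 V=33.1555[hold]  S*(0)=-

price = 33.1555
boundary = - - - - 80.2395 90.2838 101.5855 114.3018 128.6100
tree:
33.1555
42.0743 23.3442
51.8855 31.2924 14.5884
62.0790 40.6997 20.9365 7.5872
72.0405 51.1703 29.1847 11.8436 2.8887
80.9673 61.9962 39.2827 18.0598 4.9830 0.5751
88.9010 72.0405 50.6945 26.7226 8.5023 1.0955 0.0000
95.9521 80.9673 61.9962 37.9782 14.3108 2.0866 0.0000 0.0000
102.2187 88.9010 72.0405 50.6945 23.6700 3.9746 0.0000 0.0000 0.0000
107.7882 95.9521 80.9673 61.9962 37.9782 7.5707 0.0000 0.0000 0.0000 0.0000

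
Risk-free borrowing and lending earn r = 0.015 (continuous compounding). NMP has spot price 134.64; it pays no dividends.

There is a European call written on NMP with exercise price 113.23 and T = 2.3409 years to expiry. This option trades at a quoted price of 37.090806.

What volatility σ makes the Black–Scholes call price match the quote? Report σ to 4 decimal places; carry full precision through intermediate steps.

At σ = 0.3015 the Black–Scholes value reproduces the quote:
σ√T = 0.3015·√2.3409 = 0.461295
d₁ = (ln(S/K) + (r+σ²/2)T) / (σ√T) = (ln(134.64/113.23) + (0.015+0.3015²/2)·2.3409) / 0.461295 = (0.173183 + 0.141510) / 0.461295 = 0.682196
d₂ = d₁ − σ√T = 0.682196 − 0.461295 = 0.220901
e^{−rT} = 0.965496
N(d₁) = 0.752442,  N(d₂) = 0.587415
V = S·N(d₁) − K·e^{−rT}·N(d₂) = 101.308841 − 64.218036 = 37.090806 (the observed quote) — the price is monotone increasing in volatility, hence this σ is the only solution

sigma = 0.3015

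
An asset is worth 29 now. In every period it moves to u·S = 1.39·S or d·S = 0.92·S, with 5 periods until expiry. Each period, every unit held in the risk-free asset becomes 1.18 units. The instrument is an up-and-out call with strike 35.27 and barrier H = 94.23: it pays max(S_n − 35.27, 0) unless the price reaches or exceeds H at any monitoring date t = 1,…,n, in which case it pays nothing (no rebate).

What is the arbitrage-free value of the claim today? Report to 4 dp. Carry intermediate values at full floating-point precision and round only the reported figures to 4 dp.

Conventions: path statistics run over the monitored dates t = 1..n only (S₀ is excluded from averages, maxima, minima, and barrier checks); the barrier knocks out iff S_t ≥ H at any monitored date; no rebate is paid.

Risk-neutral up-probability p* = (R−d)/(u−d) = (1.18−0.92)/(1.39−0.92) = 0.5532; the claim prices as the p*-weighted sum of path payoffs discounted by R^5.
Enumerate all 2^5 = 32 price paths (U = up ×1.39, D = down ×0.92); each path with k up-moves has probability p*^k·(1−p*)^(5−k).
DDDDD: M=26.6800, payoff=0.0000, prob=0.017808
UDDDD: M=40.3100, payoff=0.0000, prob=0.022048
DUDDD: M=37.0852, payoff=0.0000, prob=0.022048
UUDDD: M=56.0309, payoff=8.3606, prob=0.027297
DDUDD: M=34.1184, payoff=0.0000, prob=0.022048
UDUDD: M=51.5484, payoff=8.3606, prob=0.027297
DUUDD: M=51.5484, payoff=8.3606, prob=0.027297
UUUDD: M=77.8830, payoff=30.6501, prob=0.033796
DDDUD: M=31.3889, payoff=0.0000, prob=0.022048
UDDUD: M=47.4246, payoff=8.3606, prob=0.027297
DUDUD: M=47.4246, payoff=8.3606, prob=0.027297
UUDUD: M=71.6523, payoff=30.6501, prob=0.033796
DDUUD: M=47.4246, payoff=8.3606, prob=0.027297
UDUUD: M=71.6523, payoff=30.6501, prob=0.033796
DUUUD: M=71.6523, payoff=30.6501, prob=0.033796
UUUUD: M=108.2573, payoff=0.0000, prob=0.041843
DDDDU: M=28.8778, payoff=0.0000, prob=0.022048
UDDDU: M=43.6306, payoff=8.3606, prob=0.027297
DUDDU: M=43.6306, payoff=8.3606, prob=0.027297
UUDDU: M=65.9201, payoff=30.6501, prob=0.033796
DDUDU: M=43.6306, payoff=8.3606, prob=0.027297
UDUDU: M=65.9201, payoff=30.6501, prob=0.033796
DUUDU: M=65.9201, payoff=30.6501, prob=0.033796
UUUDU: M=99.5967, payoff=0.0000, prob=0.041843
DDDUU: M=43.6306, payoff=8.3606, prob=0.027297
UDDUU: M=65.9201, payoff=30.6501, prob=0.033796
DUDUU: M=65.9201, payoff=30.6501, prob=0.033796
UUDUU: M=99.5967, payoff=0.0000, prob=0.041843
DDUUU: M=65.9201, payoff=30.6501, prob=0.033796
UDUUU: M=99.5967, payoff=0.0000, prob=0.041843
DUUUU: M=99.5967, payoff=0.0000, prob=0.041843
UUUUU: M=150.4776, payoff=0.0000, prob=0.051806
Price = Σ prob·payoff / R^5 = 12.640806 / 2.287758 = 5.5254

price = 5.5254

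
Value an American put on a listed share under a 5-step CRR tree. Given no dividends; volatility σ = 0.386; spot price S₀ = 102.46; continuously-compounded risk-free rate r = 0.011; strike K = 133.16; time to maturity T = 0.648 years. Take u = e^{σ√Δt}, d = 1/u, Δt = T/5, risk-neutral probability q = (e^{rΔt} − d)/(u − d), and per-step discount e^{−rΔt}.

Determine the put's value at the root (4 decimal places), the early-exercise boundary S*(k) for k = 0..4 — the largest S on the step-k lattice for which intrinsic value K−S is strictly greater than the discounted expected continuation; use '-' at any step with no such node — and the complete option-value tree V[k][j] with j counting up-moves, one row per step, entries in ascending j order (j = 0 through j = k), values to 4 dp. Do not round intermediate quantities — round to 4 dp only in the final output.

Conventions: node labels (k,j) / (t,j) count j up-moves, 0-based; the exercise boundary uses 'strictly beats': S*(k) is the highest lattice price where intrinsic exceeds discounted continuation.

price = 34.5679
boundary = - - 77.5988 89.1671 102.4600
tree:
34.5679
44.7382 23.2239
55.5612 32.6905 12.6378
65.6286 43.9929 20.0665 4.3136
74.3899 55.5612 30.7000 8.1572 0.0000
82.0146 65.6286 43.9929 15.4255 0.0000 0.0000

Δt=0.12960, u=1.14908, d=0.87026, q=0.47043, disc=e^(-rΔt)=0.99858
k=5 terminal: V=max(K-S,0) → 82.0146 65.6286 43.9929 15.4255 0.0000 0.0000
k=4: j=0 S=58.7701 intr=74.3899 cont=74.2002 V=74.3899[EX]; j=1 S=77.5988 intr=55.5612 cont=55.3715 V=55.5612[EX]; j=2 S=102.4600 intr=30.7000 cont=30.5103 V=30.7000[EX]; j=3 S=135.2862 intr=0.0000 cont=8.1572 V=8.1572[hold]; j=4 S=178.6293 intr=0.0000 cont=0.0000 V=0.0000[hold]  S*(4)=102.4600
k=3: j=0 S=67.5314 intr=65.6286 cont=65.4389 V=65.6286[EX]; j=1 S=89.1671 intr=43.9929 cont=43.8032 V=43.9929[EX]; j=2 S=117.7345 intr=15.4255 cont=20.0665 V=20.0665[hold]; j=3 S=155.4544 intr=0.0000 cont=4.3136 V=4.3136[hold]  S*(3)=89.1671
k=2: j=0 S=77.5988 intr=55.5612 cont=55.3715 V=55.5612[EX]; j=1 S=102.4600 intr=30.7000 cont=32.6905 V=32.6905[hold]; j=2 S=135.2862 intr=0.0000 cont=12.6378 V=12.6378[hold]  S*(2)=77.5988
k=1: j=0 S=89.1671 intr=43.9929 cont=44.7382 V=44.7382[hold]; j=1 S=117.7345 intr=15.4255 cont=23.2239 V=23.2239[hold]  S*(1)=-
k=0: j=0 S=102.4600 intr=30.7000 cont=34.5679 V=34.5679[hold]  S*(0)=-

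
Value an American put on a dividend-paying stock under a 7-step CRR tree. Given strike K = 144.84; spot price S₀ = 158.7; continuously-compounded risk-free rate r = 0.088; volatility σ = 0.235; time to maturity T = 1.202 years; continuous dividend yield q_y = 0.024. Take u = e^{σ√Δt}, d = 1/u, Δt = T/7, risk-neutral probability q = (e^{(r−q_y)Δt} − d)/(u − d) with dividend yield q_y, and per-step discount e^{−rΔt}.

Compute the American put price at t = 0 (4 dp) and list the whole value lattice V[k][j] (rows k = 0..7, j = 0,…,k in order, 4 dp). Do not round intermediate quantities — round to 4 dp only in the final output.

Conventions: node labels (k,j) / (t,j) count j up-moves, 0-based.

params: Δt=0.17171 u=1.10228 d=0.90721 q=0.53232 e^(-rΔt)=0.98500
t_7 payoffs: 64.5734 47.3145 26.3445 0.8656 0.0000 0.0000 0.0000 0.0000
k=6: node(6,0) S=88.4762 payoff=56.3638 vs cont=54.5554 → 56.3638 [stop]  node(6,1) S=107.5004 payoff=37.3396 vs cont=35.6095 → 37.3396 [stop]  node(6,2) S=130.6151 payoff=14.2249 vs cont=12.5898 → 14.2249 [stop]  node(6,3) S=158.7000 payoff=0.0000 vs cont=0.3988 → 0.3988 [wait]  node(6,4) S=192.8237 payoff=0.0000 vs cont=0.0000 → 0.0000 [wait]  node(6,5) S=234.2846 payoff=0.0000 vs cont=0.0000 → 0.0000 [wait]  node(6,6) S=284.6605 payoff=0.0000 vs cont=0.0000 → 0.0000 [wait]
k=5: node(5,0) S=97.5255 payoff=47.3145 vs cont=45.5434 → 47.3145 [stop]  node(5,1) S=118.4955 payoff=26.3445 vs cont=24.6597 → 26.3445 [stop]  node(5,2) S=143.9744 payoff=0.8656 vs cont=6.7620 → 6.7620 [wait]  node(5,3) S=174.9318 payoff=0.0000 vs cont=0.1837 → 0.1837 [wait]  node(5,4) S=212.5456 payoff=0.0000 vs cont=0.0000 → 0.0000 [wait]  node(5,5) S=258.2472 payoff=0.0000 vs cont=0.0000 → 0.0000 [wait]
k=4: node(4,0) S=107.5004 payoff=37.3396 vs cont=35.6095 → 37.3396 [stop]  node(4,1) S=130.6151 payoff=14.2249 vs cont=15.6815 → 15.6815 [wait]  node(4,2) S=158.7000 payoff=0.0000 vs cont=3.2113 → 3.2113 [wait]  node(4,3) S=192.8237 payoff=0.0000 vs cont=0.0846 → 0.0846 [wait]  node(4,4) S=234.2846 payoff=0.0000 vs cont=0.0000 → 0.0000 [wait]
k=3: node(3,0) S=118.4955 payoff=26.3445 vs cont=25.4234 → 26.3445 [stop]  node(3,1) S=143.9744 payoff=0.8656 vs cont=8.9077 → 8.9077 [wait]  node(3,2) S=174.9318 payoff=0.0000 vs cont=1.5237 → 1.5237 [wait]  node(3,3) S=212.5456 payoff=0.0000 vs cont=0.0390 → 0.0390 [wait]
k=2: node(2,0) S=130.6151 payoff=14.2249 vs cont=16.8066 → 16.8066 [wait]  node(2,1) S=158.7000 payoff=0.0000 vs cont=4.9024 → 4.9024 [wait]  node(2,2) S=192.8237 payoff=0.0000 vs cont=0.7224 → 0.7224 [wait]
k=1: node(1,0) S=143.9744 payoff=0.8656 vs cont=10.3127 → 10.3127 [wait]  node(1,1) S=174.9318 payoff=0.0000 vs cont=2.6371 → 2.6371 [wait]
k=0: node(0,0) S=158.7000 payoff=0.0000 vs cont=6.1334 → 6.1334 [wait]

price = 6.1334
tree:
6.1334
10.3127 2.6371
16.8066 4.9024 0.7224
26.3445 8.9077 1.5237 0.0390
37.3396 15.6815 3.2113 0.0846 0.0000
47.3145 26.3445 6.7620 0.1837 0.0000 0.0000
56.3638 37.3396 14.2249 0.3988 0.0000 0.0000 0.0000
64.5734 47.3145 26.3445 0.8656 0.0000 0.0000 0.0000 0.0000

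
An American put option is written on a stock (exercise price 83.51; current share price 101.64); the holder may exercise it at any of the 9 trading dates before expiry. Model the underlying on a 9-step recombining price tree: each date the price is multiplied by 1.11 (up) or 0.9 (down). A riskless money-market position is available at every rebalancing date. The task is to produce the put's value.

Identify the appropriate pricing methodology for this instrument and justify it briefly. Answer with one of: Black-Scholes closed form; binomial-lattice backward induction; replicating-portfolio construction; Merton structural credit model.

framework: binomial-lattice backward induction

Key observation: the exercise right at every one of the 9 steps is what matters: each node needs max(83.51 − S, continuation), which only the stepwise tree valuation starting from spot 101.64 delivers.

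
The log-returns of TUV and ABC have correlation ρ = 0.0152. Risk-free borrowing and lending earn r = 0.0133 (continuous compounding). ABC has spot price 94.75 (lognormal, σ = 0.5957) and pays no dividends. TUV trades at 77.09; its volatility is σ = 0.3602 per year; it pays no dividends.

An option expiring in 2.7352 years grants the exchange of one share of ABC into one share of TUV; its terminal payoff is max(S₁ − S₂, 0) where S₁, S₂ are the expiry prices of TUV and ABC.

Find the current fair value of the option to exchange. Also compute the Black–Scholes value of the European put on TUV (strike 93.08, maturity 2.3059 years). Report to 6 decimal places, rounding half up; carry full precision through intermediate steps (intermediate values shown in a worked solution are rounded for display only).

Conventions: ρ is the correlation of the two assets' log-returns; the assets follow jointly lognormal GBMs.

exchange price = 28.869456
price(TUV put K=93.08) = 25.349147

σ_eff = √(σ₁² + σ₂² − 2ρσ₁σ₂) = √(0.3602² + 0.5957² − 2·0.0152·0.3602·0.5957) = 0.691433
d₁ = (ln(S₁/S₂) + (q₂ − q₁ + σ_eff²/2)T) / (σ_eff√T) = (ln(77.09/94.75) + (0.0 − 0.0 + 0.239040)·2.7352) / 1.143522 = 0.391381
d₂ = d₁ − σ_eff√T = 0.391381 − 1.143522 = -0.752141
N(d₁) = 0.652242,  N(d₂) = 0.225983
V = S₁·e^{−q₁T}·N(d₁) − S₂·e^{−q₂T}·N(d₂) = 50.281361 − 21.411905 = 28.869456
[vanilla: TUV put K=93.08]
σ√T = 0.3602·√2.3059 = 0.546971
d₁ = (ln(S/K) + (r+σ²/2)T) / (σ√T) = (ln(77.09/93.08) + (0.0133+0.3602²/2)·2.3059) / 0.546971 = (-0.188486 + 0.180257) / 0.546971 = -0.015045
d₂ = d₁ − σ√T = -0.015045 − 0.546971 = -0.562015
e^{−rT} = 0.969797
N(−d₁) = 0.506002,  N(−d₂) = 0.712947
price = K·e^{−rT}·N(−d₂) − S·N(−d₁) = 64.356816 − 39.007669 = 25.349147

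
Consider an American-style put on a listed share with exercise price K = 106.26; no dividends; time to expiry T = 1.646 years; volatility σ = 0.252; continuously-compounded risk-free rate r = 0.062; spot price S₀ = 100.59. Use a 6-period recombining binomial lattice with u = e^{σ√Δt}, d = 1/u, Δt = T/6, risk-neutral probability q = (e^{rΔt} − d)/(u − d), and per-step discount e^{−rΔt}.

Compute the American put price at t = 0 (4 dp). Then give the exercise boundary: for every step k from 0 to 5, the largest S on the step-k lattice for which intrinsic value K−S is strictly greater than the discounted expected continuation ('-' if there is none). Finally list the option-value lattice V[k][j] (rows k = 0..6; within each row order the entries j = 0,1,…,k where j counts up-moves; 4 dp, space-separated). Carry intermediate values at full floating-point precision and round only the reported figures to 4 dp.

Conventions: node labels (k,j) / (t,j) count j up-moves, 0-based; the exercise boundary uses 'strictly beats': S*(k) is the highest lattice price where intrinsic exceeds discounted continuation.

params: Δt=0.27433 u=1.14110 d=0.87635 q=0.53185 e^(-rΔt)=0.98314
t_6 payoffs: 60.6961 46.9312 29.0079 5.6700 0.0000 0.0000 0.0000
t_5: node(5,0) S=51.9928 payoff=54.2672 vs cont=52.4752 → 54.2672 [stop]  node(5,1) S=67.6998 payoff=38.5602 vs cont=36.7681 → 38.5602 [stop]  node(5,2) S=88.1521 payoff=18.1079 vs cont=16.3159 → 18.1079 [stop]  node(5,3) S=114.7829 payoff=0.0000 vs cont=2.6097 → 2.6097 [wait]  node(5,4) S=149.4589 payoff=0.0000 vs cont=0.0000 → 0.0000 [wait]  node(5,5) S=194.6107 payoff=0.0000 vs cont=0.0000 → 0.0000 [wait]  ⇒ S*(5)=88.1521
t_4: node(4,0) S=59.3288 payoff=46.9312 vs cont=45.1392 → 46.9312 [stop]  node(4,1) S=77.2521 payoff=29.0079 vs cont=27.2159 → 29.0079 [stop]  node(4,2) S=100.5900 payoff=5.6700 vs cont=9.6989 → 9.6989 [wait]  node(4,3) S=130.9784 payoff=0.0000 vs cont=1.2011 → 1.2011 [wait]  node(4,4) S=170.5471 payoff=0.0000 vs cont=0.0000 → 0.0000 [wait]  ⇒ S*(4)=77.2521
t_3: node(3,0) S=67.6998 payoff=38.5602 vs cont=36.7681 → 38.5602 [stop]  node(3,1) S=88.1521 payoff=18.1079 vs cont=18.4225 → 18.4225 [wait]  node(3,2) S=114.7829 payoff=0.0000 vs cont=5.0920 → 5.0920 [wait]  node(3,3) S=149.4589 payoff=0.0000 vs cont=0.5528 → 0.5528 [wait]  ⇒ S*(3)=67.6998
t_2: node(2,0) S=77.2521 payoff=29.0079 vs cont=27.3804 → 29.0079 [stop]  node(2,1) S=100.5900 payoff=5.6700 vs cont=11.1416 → 11.1416 [wait]  node(2,2) S=130.9784 payoff=0.0000 vs cont=2.6327 → 2.6327 [wait]  ⇒ S*(2)=77.2521
t_1: node(1,0) S=88.1521 payoff=18.1079 vs cont=19.1769 → 19.1769 [wait]  node(1,1) S=114.7829 payoff=0.0000 vs cont=6.5046 → 6.5046 [wait]  ⇒ S*(1)=-
t_0: node(0,0) S=100.5900 payoff=5.6700 vs cont=12.2275 → 12.2275 [wait]  ⇒ S*(0)=-

price = 12.2275
boundary = - - 77.2521 67.6998 77.2521 88.1521
tree:
12.2275
19.1769 6.5046
29.0079 11.1416 2.6327
38.5602 18.4225 5.0920 0.5528
46.9312 29.0079 9.6989 1.2011 0.0000
54.2672 38.5602 18.1079 2.6097 0.0000 0.0000
60.6961 46.9312 29.0079 5.6700 0.0000 0.0000 0.0000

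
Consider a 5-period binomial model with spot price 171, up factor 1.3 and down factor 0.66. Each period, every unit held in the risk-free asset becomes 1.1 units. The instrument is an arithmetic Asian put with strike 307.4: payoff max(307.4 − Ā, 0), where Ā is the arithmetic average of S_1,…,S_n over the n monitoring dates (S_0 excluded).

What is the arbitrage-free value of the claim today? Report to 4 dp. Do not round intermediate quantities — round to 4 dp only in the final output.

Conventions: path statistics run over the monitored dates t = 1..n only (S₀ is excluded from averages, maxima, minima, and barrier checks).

Set p* = 0.6875 (from d < R < u); the path-dependent value is the discounted p*-expectation over all price paths.
Enumerate all 2^5 = 32 price paths (U = up ×1.3, D = down ×0.66); each path with k up-moves has probability p*^k·(1−p*)^(5−k).
DDDDD: Ā=58.0742, payoff=249.3258, prob=0.002980
UDDDD: Ā=114.3886, payoff=193.0114, prob=0.006557
DUDDD: Ā=92.5006, payoff=214.8994, prob=0.006557
UUDDD: Ā=182.1982, payoff=125.2018, prob=0.014424
DDUDD: Ā=78.0545, payoff=229.3455, prob=0.006557
UDUDD: Ā=153.7438, payoff=153.6562, prob=0.014424
DUUDD: Ā=131.8558, payoff=175.5442, prob=0.014424
UUUDD: Ā=259.7159, payoff=47.6841, prob=0.031734
DDDUD: Ā=68.5201, payoff=238.8799, prob=0.006557
UDDUD: Ā=134.9639, payoff=172.4361, prob=0.014424
DUDUD: Ā=113.0759, payoff=194.3241, prob=0.014424
UUDUD: Ā=222.7252, payoff=84.6748, prob=0.031734
DDUUD: Ā=98.6298, payoff=208.7702, prob=0.014424
UDUUD: Ā=194.2708, payoff=113.1292, prob=0.031734
DUUUD: Ā=172.3828, payoff=135.0172, prob=0.031734
UUUUD: Ā=339.5419, payoff=0.0000, prob=0.069814
DDDDU: Ā=62.2274, payoff=245.1726, prob=0.006557
UDDDU: Ā=122.5691, payoff=184.8309, prob=0.014424
DUDDU: Ā=100.6811, payoff=206.7189, prob=0.014424
UUDDU: Ā=198.3113, payoff=109.0887, prob=0.031734
DDUDU: Ā=86.2351, payoff=221.1649, prob=0.014424
UDUDU: Ā=169.8569, payoff=137.5431, prob=0.031734
DUUDU: Ā=147.9689, payoff=159.4311, prob=0.031734
UUUDU: Ā=291.4540, payoff=15.9460, prob=0.069814
DDDUU: Ā=76.7006, payoff=230.6994, prob=0.014424
UDDUU: Ā=151.0770, payoff=156.3230, prob=0.031734
DUDUU: Ā=129.1890, payoff=178.2110, prob=0.031734
UUDUU: Ā=254.4633, payoff=52.9367, prob=0.069814
DDUUU: Ā=114.7430, payoff=192.6570, prob=0.031734
UDUUU: Ā=226.0089, payoff=81.3911, prob=0.069814
DUUUU: Ā=204.1209, payoff=103.2791, prob=0.069814
UUUUU: Ā=402.0562, payoff=0.0000, prob=0.153590
Price = Σ prob·payoff / R^5 = 94.508353 / 1.610510 = 58.6823

price = 58.6823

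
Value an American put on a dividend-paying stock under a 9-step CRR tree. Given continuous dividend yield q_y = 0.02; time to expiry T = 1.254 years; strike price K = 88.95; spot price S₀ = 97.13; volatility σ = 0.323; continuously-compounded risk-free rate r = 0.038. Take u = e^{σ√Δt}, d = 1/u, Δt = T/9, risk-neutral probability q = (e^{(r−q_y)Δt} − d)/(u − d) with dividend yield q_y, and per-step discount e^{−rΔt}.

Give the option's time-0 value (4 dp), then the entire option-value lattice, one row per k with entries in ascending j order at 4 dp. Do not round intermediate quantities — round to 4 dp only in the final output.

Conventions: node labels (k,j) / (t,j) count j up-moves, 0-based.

Δt=0.13933, u=1.12814, d=0.88642, q=0.48028, disc=e^(-rΔt)=0.99472
k=9 terminal: V=max(K-S,0) → 56.1331 47.1842 35.7950 21.3000 2.8523 0.0000 0.0000 0.0000 0.0000 0.0000
k=8: j=0 S=37.0219 intr=51.9281 cont=51.5614 V=51.9281[EX]; j=1 S=47.1176 intr=41.8324 cont=41.4938 V=41.8324[EX]; j=2 S=59.9662 intr=28.9838 cont=28.6810 V=28.9838[EX]; j=3 S=76.3185 intr=12.6315 cont=12.3742 V=12.6315[EX]; j=4 S=97.1300 intr=0.0000 cont=1.4746 V=1.4746[hold]; j=5 S=123.6166 intr=0.0000 cont=0.0000 V=0.0000[hold]; j=6 S=157.3260 intr=0.0000 cont=0.0000 V=0.0000[hold]; j=7 S=200.2276 intr=0.0000 cont=0.0000 V=0.0000[hold]; j=8 S=254.8283 intr=0.0000 cont=0.0000 V=0.0000[hold]
k=7: j=0 S=41.7658 intr=47.1842 cont=46.8307 V=47.1842[EX]; j=1 S=53.1550 intr=35.7950 cont=35.4732 V=35.7950[EX]; j=2 S=67.6500 intr=21.3000 cont=21.0185 V=21.3000[EX]; j=3 S=86.0977 intr=2.8523 cont=7.2346 V=7.2346[hold]; j=4 S=109.5759 intr=0.0000 cont=0.7623 V=0.7623[hold]; j=5 S=139.4565 intr=0.0000 cont=0.0000 V=0.0000[hold]; j=6 S=177.4852 intr=0.0000 cont=0.0000 V=0.0000[hold]; j=7 S=225.8842 intr=0.0000 cont=0.0000 V=0.0000[hold]
k=6: j=0 S=47.1176 intr=41.8324 cont=41.4938 V=41.8324[EX]; j=1 S=59.9662 intr=28.9838 cont=28.6810 V=28.9838[EX]; j=2 S=76.3185 intr=12.6315 cont=14.4678 V=14.4678[hold]; j=3 S=97.1300 intr=0.0000 cont=4.1043 V=4.1043[hold]; j=4 S=123.6166 intr=0.0000 cont=0.3941 V=0.3941[hold]; j=5 S=157.3260 intr=0.0000 cont=0.0000 V=0.0000[hold]; j=6 S=200.2276 intr=0.0000 cont=0.0000 V=0.0000[hold]
k=5: j=0 S=53.1550 intr=35.7950 cont=35.4732 V=35.7950[EX]; j=1 S=67.6500 intr=21.3000 cont=21.8958 V=21.8958[hold]; j=2 S=86.0977 intr=2.8523 cont=9.4403 V=9.4403[hold]; j=3 S=109.5759 intr=0.0000 cont=2.3101 V=2.3101[hold]; j=4 S=139.4565 intr=0.0000 cont=0.2037 V=0.2037[hold]; j=5 S=177.4852 intr=0.0000 cont=0.0000 V=0.0000[hold]
k=4: j=0 S=59.9662 intr=28.9838 cont=28.9656 V=28.9838[EX]; j=1 S=76.3185 intr=12.6315 cont=15.8296 V=15.8296[hold]; j=2 S=97.1300 intr=0.0000 cont=5.9840 V=5.9840[hold]; j=3 S=123.6166 intr=0.0000 cont=1.2916 V=1.2916[hold]; j=4 S=157.3260 intr=0.0000 cont=0.1053 V=0.1053[hold]
k=3: j=0 S=67.6500 intr=21.3000 cont=22.5464 V=22.5464[hold]; j=1 S=86.0977 intr=2.8523 cont=11.0423 V=11.0423[hold]; j=2 S=109.5759 intr=0.0000 cont=3.7106 V=3.7106[hold]; j=3 S=139.4565 intr=0.0000 cont=0.7180 V=0.7180[hold]
k=2: j=0 S=76.3185 intr=12.6315 cont=16.9313 V=16.9313[hold]; j=1 S=97.1300 intr=0.0000 cont=7.4813 V=7.4813[hold]; j=2 S=123.6166 intr=0.0000 cont=2.2613 V=2.2613[hold]
k=1: j=0 S=86.0977 intr=2.8523 cont=12.3272 V=12.3272[hold]; j=1 S=109.5759 intr=0.0000 cont=4.9479 V=4.9479[hold]
k=0: j=0 S=97.1300 intr=0.0000 cont=8.7367 V=8.7367[hold]

price = 8.7367
tree:
8.7367
12.3272 4.9479
16.9313 7.4813 2.2613
22.5464 11.0423 3.7106 0.7180
28.9838 15.8296 5.9840 1.2916 0.1053
35.7950 21.8958 9.4403 2.3101 0.2037 0.0000
41.8324 28.9838 14.4678 4.1043 0.3941 0.0000 0.0000
47.1842 35.7950 21.3000 7.2346 0.7623 0.0000 0.0000 0.0000
51.9281 41.8324 28.9838 12.6315 1.4746 0.0000 0.0000 0.0000 0.0000
56.1331 47.1842 35.7950 21.3000 2.8523 0.0000 0.0000 0.0000 0.0000 0.0000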